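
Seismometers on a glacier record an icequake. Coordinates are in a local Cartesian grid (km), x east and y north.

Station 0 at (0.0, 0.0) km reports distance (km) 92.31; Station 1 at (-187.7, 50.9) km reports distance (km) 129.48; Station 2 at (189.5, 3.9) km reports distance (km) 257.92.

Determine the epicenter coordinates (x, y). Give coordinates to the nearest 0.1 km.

x ≈ -59.7 km, y ≈ 70.4 km

Circle about each station: x² + y² = 92.31²; (x + 187.7)² + (y − 50.9)² = 129.48²; (x − 189.5)² + (y − 3.9)² = 257.92².
Subtracting pairs of circle equations eliminates x²+y² and gives linear equations (the radical axes):
-375.4 x + 101.8 y = 29578.17
379.0 x + 7.8 y = -22076.13
Solving the 2×2 system: x ≈ -59.7, y ≈ 70.4 km.
Check against Station 0 (with the unrounded x, y): √(x²+y²) = 92.31 ≈ 92.31 km. ✓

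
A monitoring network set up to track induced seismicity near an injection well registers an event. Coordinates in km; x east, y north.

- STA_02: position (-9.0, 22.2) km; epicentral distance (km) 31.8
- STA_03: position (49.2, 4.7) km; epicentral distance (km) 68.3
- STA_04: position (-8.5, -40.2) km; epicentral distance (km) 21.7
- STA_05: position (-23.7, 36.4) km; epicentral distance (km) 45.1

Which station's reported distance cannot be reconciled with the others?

STA_04

Solve using three stations at a time. Using STA_02, STA_03, STA_05 (subtract circle equations pairwise → linear system) gives (x, y) ≈ (-17.8, -8.2).
Distances from that point to each station vs reported:
  STA_02: calculated 31.7 vs reported 31.8 → residual 0.1 km
  STA_03: calculated 68.2 vs reported 68.3 → residual 0.1 km
  STA_04: calculated 33.3 vs reported 21.7 → residual 11.6 km
  STA_05: calculated 45.0 vs reported 45.1 → residual 0.1 km
STA_02, STA_03, STA_05 are mutually consistent (residuals ≈ 0); STA_04 is off by 11.6 km.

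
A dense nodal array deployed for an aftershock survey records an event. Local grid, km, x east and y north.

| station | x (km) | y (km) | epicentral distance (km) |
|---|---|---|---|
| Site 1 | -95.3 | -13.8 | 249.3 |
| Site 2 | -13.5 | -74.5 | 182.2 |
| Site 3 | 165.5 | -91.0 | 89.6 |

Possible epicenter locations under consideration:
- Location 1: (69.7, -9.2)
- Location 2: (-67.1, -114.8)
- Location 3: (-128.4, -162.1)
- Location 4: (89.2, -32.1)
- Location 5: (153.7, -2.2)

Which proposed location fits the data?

Location 5

For each candidate, compare |candidate − station| to the reported distance:
Location 1: residuals Site 1 84.2, Site 2 76.4, Site 3 36.4 → max 84.2 km
Location 2: residuals Site 1 144.4, Site 2 115.1, Site 3 144.2 → max 144.4 km
Location 3: residuals Site 1 97.4, Site 2 37.7, Site 3 212.8 → max 212.8 km
Location 4: residuals Site 1 63.9, Site 2 71.1, Site 3 6.8 → max 71.1 km
Location 5: residuals Site 1 0.0, Site 2 0.0, Site 3 0.0 → max 0.0 km
Only Location 5 has all residuals ≈ 0.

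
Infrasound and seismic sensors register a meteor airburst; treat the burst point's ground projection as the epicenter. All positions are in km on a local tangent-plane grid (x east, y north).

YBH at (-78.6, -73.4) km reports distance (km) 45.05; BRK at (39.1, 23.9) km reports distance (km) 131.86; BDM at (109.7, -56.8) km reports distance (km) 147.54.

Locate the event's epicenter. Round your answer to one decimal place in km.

Circle about each station: (x + 78.6)² + (y + 73.4)² = 45.05²; (x − 39.1)² + (y − 23.9)² = 131.86²; (x − 109.7)² + (y + 56.8)² = 147.54².
Subtracting the YBH equation from the BRK and BDM equations removes the quadratic terms:
235.4 x + 194.6 y = -24823.06
376.6 x + 33.2 y = -16043.74
Solving the 2×2 system: x ≈ -35.1, y ≈ -85.1 km.

(-35.1, -85.1)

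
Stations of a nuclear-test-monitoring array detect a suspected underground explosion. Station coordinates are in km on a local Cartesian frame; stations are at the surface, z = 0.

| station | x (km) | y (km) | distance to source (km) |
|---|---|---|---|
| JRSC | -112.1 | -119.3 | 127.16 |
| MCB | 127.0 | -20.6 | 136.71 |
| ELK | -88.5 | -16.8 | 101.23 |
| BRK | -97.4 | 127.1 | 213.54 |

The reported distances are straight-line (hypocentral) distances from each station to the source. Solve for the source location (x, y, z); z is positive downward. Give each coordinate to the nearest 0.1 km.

Each station gives a sphere (x−x_i)² + (y−y_i)² + z² = d_i² (stations at z=0).
Subtracting the JRSC sphere from MCB and ELK: z² cancels, leaving linear equations in x and y:
478.2 x + 197.4 y = -12765.50
47.2 x + 205.0 y = -12762.26
Solving: x ≈ -1.101, y ≈ -62.001 km (keep extra digits for the depth step; rounded: -1.1, -62.0).
Then from the JRSC sphere: z² = 127.16² − (x + 112.1)² − (y + 119.3)² with x = -1.101, y = -62.001, so z ≈ 23.785 ≈ 23.8 km.

(-1.1, -62.0, 23.8)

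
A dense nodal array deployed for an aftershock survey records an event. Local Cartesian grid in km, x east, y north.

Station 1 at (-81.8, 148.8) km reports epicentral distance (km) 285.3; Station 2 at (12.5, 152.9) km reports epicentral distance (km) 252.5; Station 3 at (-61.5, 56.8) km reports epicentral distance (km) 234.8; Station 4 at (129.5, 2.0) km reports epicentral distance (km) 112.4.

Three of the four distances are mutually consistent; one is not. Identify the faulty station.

Station 3

Solve using three stations at a time. Using Station 1, Station 2, Station 4 (subtract circle equations pairwise → linear system) gives (x, y) ≈ (69.5, -93.1).
Distances from that point to each station vs reported:
  Station 1: calculated 285.3 vs reported 285.3 → residual 0.0 km
  Station 2: calculated 252.5 vs reported 252.5 → residual 0.0 km
  Station 3: calculated 199.1 vs reported 234.8 → residual 35.7 km
  Station 4: calculated 112.5 vs reported 112.4 → residual 0.1 km
Station 1, Station 2, Station 4 are mutually consistent (residuals ≈ 0); Station 3 is off by 35.7 km.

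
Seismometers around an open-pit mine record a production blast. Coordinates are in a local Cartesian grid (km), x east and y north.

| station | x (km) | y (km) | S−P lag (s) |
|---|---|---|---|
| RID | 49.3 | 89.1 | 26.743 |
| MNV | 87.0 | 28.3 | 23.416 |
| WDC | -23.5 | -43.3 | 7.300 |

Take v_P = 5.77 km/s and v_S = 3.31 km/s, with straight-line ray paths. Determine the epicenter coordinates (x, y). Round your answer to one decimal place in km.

(-46.5, -95.1)

Distance from S−P lag: d = Δt · v_P v_S / (v_P − v_S) = Δt · (5.77·3.31)/(5.77−3.31) ≈ 7.7637·Δt.
So d_RID = 207.62, d_MNV = 181.79, d_WDC = 56.68 km.
Circle about each station: (x − 49.3)² + (y − 89.1)² = 207.62²; (x − 87.0)² + (y − 28.3)² = 181.79²; (x + 23.5)² + (y + 43.3)² = 56.68².
Subtracting pairs of circle equations eliminates x²+y² and gives linear equations (the radical axes):
75.4 x − 121.6 y = 8059.05
-145.6 x − 264.8 y = 31951.28
Solving the 2×2 system: x ≈ -46.5, y ≈ -95.1 km.
Check against RID (with the unrounded x, y): √((x − 49.3)²+(y − 89.1)²) = 207.62 ≈ 207.62 km. ✓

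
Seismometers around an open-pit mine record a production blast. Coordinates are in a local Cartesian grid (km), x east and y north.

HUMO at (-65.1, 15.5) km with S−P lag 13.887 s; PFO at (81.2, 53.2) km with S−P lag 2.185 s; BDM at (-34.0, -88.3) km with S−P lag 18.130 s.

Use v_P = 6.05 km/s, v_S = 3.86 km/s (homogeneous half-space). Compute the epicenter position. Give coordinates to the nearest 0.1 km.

(70.9, 74.1)

Distance from S−P lag: d = Δt · v_P v_S / (v_P − v_S) = Δt · (6.05·3.86)/(6.05−3.86) ≈ 10.6635·Δt.
So d_HUMO = 148.08, d_PFO = 23.30, d_BDM = 193.33 km.
Circle about each station: (x + 65.1)² + (y − 15.5)² = 148.08²; (x − 81.2)² + (y − 53.2)² = 23.30²; (x + 34.0)² + (y + 88.3)² = 193.33².
Subtracting the HUMO equation from the PFO and BDM equations removes the quadratic terms:
292.6 x + 75.4 y = 26330.22
62.2 x − 207.6 y = -10974.17
Solving the 2×2 system: x ≈ 70.9, y ≈ 74.1 km.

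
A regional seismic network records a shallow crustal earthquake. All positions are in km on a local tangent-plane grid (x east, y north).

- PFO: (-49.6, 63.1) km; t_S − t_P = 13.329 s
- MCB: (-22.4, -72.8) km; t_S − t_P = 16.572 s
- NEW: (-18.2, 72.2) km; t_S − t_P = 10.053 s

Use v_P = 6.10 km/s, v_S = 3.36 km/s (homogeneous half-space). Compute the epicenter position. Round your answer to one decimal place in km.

(44.9, 31.3)

Distance from S−P lag: d = Δt · v_P v_S / (v_P − v_S) = Δt · (6.10·3.36)/(6.10−3.36) ≈ 7.4803·Δt.
So d_PFO = 99.70, d_MCB = 123.96, d_NEW = 75.20 km.
Circle about each station: (x + 49.6)² + (y − 63.1)² = 99.70²; (x + 22.4)² + (y + 72.8)² = 123.96²; (x + 18.2)² + (y − 72.2)² = 75.20².
Subtracting the PFO equation from the MCB and NEW equations removes the quadratic terms:
54.4 x − 271.8 y = -6066.16
62.8 x + 18.2 y = 3387.36
Solving the 2×2 system: x ≈ 44.9, y ≈ 31.3 km.
Check against PFO (with the unrounded x, y): √((x + 49.6)²+(y − 63.1)²) = 99.68 ≈ 99.70 km. ✓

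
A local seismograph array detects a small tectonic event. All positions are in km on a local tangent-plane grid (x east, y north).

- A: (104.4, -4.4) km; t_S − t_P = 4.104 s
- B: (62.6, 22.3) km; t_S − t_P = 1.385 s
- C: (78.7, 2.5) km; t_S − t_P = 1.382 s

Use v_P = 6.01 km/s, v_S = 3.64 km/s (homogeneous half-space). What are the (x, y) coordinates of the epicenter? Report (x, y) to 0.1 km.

Distance from S−P lag: d = Δt · v_P v_S / (v_P − v_S) = Δt · (6.01·3.64)/(6.01−3.64) ≈ 9.2305·Δt.
So d_A = 37.88, d_B = 12.78, d_C = 12.76 km.
Circle about each station: (x − 104.4)² + (y + 4.4)² = 37.88²; (x − 62.6)² + (y − 22.3)² = 12.78²; (x − 78.7)² + (y − 2.5)² = 12.76².
Subtracting pairs of circle equations eliminates x²+y² and gives linear equations (the radical axes):
-83.6 x + 53.4 y = -5231.10
-51.4 x + 13.8 y = -3446.70
Solving the 2×2 system: x ≈ 70.3, y ≈ 12.1 km.

(70.3, 12.1)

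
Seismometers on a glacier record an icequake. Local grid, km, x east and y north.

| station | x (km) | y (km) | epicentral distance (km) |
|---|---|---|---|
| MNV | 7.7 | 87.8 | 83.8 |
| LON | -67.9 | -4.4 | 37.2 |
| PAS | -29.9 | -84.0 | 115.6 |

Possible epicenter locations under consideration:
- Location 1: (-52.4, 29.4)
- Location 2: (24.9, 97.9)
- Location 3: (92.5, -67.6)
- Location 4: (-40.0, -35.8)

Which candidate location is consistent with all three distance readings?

For each candidate, compare |candidate − station| to the reported distance:
Location 1: residuals MNV 0.0, LON 0.0, PAS 0.0 → max 0.0 km
Location 2: residuals MNV 63.9, LON 100.9, PAS 74.4 → max 100.9 km
Location 3: residuals MNV 93.2, LON 135.2, PAS 7.9 → max 135.2 km
Location 4: residuals MNV 48.7, LON 4.8, PAS 66.4 → max 66.4 km
Only Location 1 has all residuals ≈ 0.

Location 1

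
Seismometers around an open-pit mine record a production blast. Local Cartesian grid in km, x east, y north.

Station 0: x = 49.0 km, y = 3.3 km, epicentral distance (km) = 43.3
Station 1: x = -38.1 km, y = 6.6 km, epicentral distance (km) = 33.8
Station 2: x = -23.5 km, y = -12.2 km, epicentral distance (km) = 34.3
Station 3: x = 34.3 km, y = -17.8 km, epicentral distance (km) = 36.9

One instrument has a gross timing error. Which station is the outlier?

Solve using three stations at a time. Using Station 0, Station 2, Station 3 (subtract circle equations pairwise → linear system) gives (x, y) ≈ (5.8, 5.6).
Distances from that point to each station vs reported:
  Station 0: calculated 43.3 vs reported 43.3 → residual 0.0 km
  Station 1: calculated 43.9 vs reported 33.8 → residual 10.1 km
  Station 2: calculated 34.3 vs reported 34.3 → residual 0.0 km
  Station 3: calculated 36.9 vs reported 36.9 → residual 0.0 km
Station 0, Station 2, Station 3 are mutually consistent (residuals ≈ 0); Station 1 is off by 10.1 km.

Station 1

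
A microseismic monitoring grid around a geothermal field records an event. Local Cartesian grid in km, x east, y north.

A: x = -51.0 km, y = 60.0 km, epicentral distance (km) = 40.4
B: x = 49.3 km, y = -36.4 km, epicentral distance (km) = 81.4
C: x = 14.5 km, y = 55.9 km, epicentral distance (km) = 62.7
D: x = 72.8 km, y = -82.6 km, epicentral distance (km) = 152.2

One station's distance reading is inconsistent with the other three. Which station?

B

Solve using three stations at a time. Using A, C, D (subtract circle equations pairwise → linear system) gives (x, y) ≈ (-38.1, 21.7).
Distances from that point to each station vs reported:
  A: calculated 40.4 vs reported 40.4 → residual 0.0 km
  B: calculated 104.9 vs reported 81.4 → residual 23.5 km
  C: calculated 62.7 vs reported 62.7 → residual 0.0 km
  D: calculated 152.2 vs reported 152.2 → residual 0.0 km
A, C, D are mutually consistent (residuals ≈ 0); B is off by 23.5 km.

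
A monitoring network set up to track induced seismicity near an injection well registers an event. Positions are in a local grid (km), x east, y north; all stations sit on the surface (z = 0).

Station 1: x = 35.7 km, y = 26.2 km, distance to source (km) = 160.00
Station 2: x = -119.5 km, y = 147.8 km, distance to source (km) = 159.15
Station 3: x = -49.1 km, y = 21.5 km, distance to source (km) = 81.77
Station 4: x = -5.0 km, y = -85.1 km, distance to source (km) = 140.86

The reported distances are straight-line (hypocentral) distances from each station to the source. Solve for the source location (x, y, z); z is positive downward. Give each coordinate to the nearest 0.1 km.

x ≈ -116.5 km, y ≈ -7.1 km, depth ≈ 36.4 km

Each station gives a sphere (x−x_i)² + (y−y_i)² + z² = d_i² (stations at z=0).
Subtracting the Station 1 sphere from Station 2 and Station 3: z² cancels, leaving linear equations in x and y:
-310.4 x + 243.2 y = 34435.44
-169.6 x − 9.4 y = 19825.80
Solving: x ≈ -116.504, y ≈ -7.102 km (keep extra digits for the depth step; rounded: -116.5, -7.1).
Then from the Station 1 sphere: z² = 160.00² − (x − 35.7)² − (y − 26.2)² with x = -116.504, y = -7.102, so z ≈ 36.399 ≈ 36.4 km.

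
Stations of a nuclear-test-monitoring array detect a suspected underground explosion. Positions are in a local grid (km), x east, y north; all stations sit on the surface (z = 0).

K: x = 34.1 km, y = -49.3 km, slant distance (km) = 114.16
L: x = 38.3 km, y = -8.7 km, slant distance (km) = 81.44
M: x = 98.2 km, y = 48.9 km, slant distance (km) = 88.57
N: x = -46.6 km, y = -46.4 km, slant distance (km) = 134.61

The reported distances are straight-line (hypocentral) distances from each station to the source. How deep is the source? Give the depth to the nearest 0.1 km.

Each station gives a sphere (x−x_i)² + (y−y_i)² + z² = d_i² (stations at z=0).
Subtracting the K sphere from L and M: z² cancels, leaving linear equations in x and y:
8.4 x + 81.2 y = 4349.31
128.2 x + 196.4 y = 13629.01
Solving: x ≈ 28.821, y ≈ 50.582 km (keep extra digits for the depth step; rounded: 28.8, 50.6).
Then from the K sphere: z² = 114.16² − (x − 34.1)² − (y + 49.3)² with x = 28.821, y = 50.582, so z ≈ 55.029 ≈ 55.0 km.
Check against N (with the unrounded solution): distance 134.62 ≈ 134.61 km. ✓

z ≈ 55.0 km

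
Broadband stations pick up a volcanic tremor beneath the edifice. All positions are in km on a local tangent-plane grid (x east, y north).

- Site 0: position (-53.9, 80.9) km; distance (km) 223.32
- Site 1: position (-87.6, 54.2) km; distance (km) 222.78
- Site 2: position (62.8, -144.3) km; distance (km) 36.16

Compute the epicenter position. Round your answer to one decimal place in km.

(64.9, -108.2)

Circle about each station: (x + 53.9)² + (y − 80.9)² = 223.32²; (x + 87.6)² + (y − 54.2)² = 222.78²; (x − 62.8)² + (y + 144.3)² = 36.16².
Subtracting the Site 0 equation from the Site 1 and Site 2 equations removes the quadratic terms:
-67.4 x − 53.4 y = 1402.27
233.4 x − 450.4 y = 63880.59
Solving the 2×2 system: x ≈ 64.9, y ≈ -108.2 km.
Check against Site 0 (with the unrounded x, y): √((x + 53.9)²+(y − 80.9)²) = 223.32 ≈ 223.32 km. ✓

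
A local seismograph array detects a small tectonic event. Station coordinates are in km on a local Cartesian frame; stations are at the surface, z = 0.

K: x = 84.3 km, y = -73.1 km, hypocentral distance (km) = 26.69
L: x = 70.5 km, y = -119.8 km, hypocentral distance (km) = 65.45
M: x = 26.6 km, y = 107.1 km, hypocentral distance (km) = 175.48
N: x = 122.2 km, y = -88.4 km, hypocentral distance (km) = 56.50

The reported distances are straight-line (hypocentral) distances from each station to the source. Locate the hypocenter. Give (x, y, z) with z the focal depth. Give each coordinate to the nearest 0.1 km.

x ≈ 79.4 km, y ≈ -58.8 km, depth ≈ 22.0 km

Each station gives a sphere (x−x_i)² + (y−y_i)² + z² = d_i² (stations at z=0).
Subtracting the K sphere from L and M: z² cancels, leaving linear equations in x and y:
-27.6 x − 93.4 y = 3300.84
-115.4 x + 360.4 y = -30353.00
Solving: x ≈ 79.388, y ≈ -58.800 km (keep extra digits for the depth step; rounded: 79.4, -58.8).
Then from the K sphere: z² = 26.69² − (x − 84.3)² − (y + 73.1)² with x = 79.388, y = -58.800, so z ≈ 21.994 ≈ 22.0 km.
Check against N (with the unrounded solution): distance 56.50 ≈ 56.50 km. ✓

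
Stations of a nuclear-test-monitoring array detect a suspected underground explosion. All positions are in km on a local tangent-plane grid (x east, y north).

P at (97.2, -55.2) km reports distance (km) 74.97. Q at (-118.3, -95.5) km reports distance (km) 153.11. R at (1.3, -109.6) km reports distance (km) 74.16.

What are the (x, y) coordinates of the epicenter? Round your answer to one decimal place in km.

Circle about each station: (x − 97.2)² + (y + 55.2)² = 74.97²; (x + 118.3)² + (y + 95.5)² = 153.11²; (x − 1.3)² + (y + 109.6)² = 74.16².
Subtracting the P equation from the Q and R equations removes the quadratic terms:
-431.0 x − 80.6 y = -7201.91
-191.8 x − 108.8 y = -360.23
Solving the 2×2 system: x ≈ 24.0, y ≈ -39.0 km.

x ≈ 24.0 km, y ≈ -39.0 km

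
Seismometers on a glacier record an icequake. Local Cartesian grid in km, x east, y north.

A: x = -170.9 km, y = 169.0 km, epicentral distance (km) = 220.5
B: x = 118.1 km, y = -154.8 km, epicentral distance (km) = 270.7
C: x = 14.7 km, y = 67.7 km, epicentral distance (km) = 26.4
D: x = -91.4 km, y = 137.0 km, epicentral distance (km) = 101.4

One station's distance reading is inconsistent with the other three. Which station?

Solve using three stations at a time. Using B, C, D (subtract circle equations pairwise → linear system) gives (x, y) ≈ (-3.0, 87.3).
Distances from that point to each station vs reported:
  A: calculated 186.7 vs reported 220.5 → residual 33.8 km
  B: calculated 270.7 vs reported 270.7 → residual 0.0 km
  C: calculated 26.4 vs reported 26.4 → residual 0.0 km
  D: calculated 101.4 vs reported 101.4 → residual 0.0 km
B, C, D are mutually consistent (residuals ≈ 0); A is off by 33.8 km.

A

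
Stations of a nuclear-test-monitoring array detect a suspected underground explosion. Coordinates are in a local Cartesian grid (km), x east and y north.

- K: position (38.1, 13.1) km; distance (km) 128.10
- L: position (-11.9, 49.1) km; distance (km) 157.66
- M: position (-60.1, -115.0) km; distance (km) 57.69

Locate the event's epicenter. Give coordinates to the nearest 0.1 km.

Circle about each station: (x − 38.1)² + (y − 13.1)² = 128.10²; (x + 11.9)² + (y − 49.1)² = 157.66²; (x + 60.1)² + (y + 115.0)² = 57.69².
Subtracting pairs of circle equations eliminates x²+y² and gives linear equations (the radical axes):
-100.0 x + 72.0 y = -7517.87
-196.4 x − 256.2 y = 28295.26
Solving the 2×2 system: x ≈ -2.8, y ≈ -108.3 km.
Check against K (with the unrounded x, y): √((x − 38.1)²+(y − 13.1)²) = 128.10 ≈ 128.10 km. ✓

x ≈ -2.8 km, y ≈ -108.3 km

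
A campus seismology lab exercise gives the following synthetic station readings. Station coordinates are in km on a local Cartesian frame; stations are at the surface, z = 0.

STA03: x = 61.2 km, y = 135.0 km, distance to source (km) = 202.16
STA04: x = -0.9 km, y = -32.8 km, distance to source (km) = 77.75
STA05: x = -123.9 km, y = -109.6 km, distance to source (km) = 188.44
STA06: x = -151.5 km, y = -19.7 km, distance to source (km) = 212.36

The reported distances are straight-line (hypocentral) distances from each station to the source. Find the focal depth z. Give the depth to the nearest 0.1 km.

depth ≈ 51.5 km

Each station gives a sphere (x−x_i)² + (y−y_i)² + z² = d_i² (stations at z=0).
Subtracting the STA03 sphere from STA04 and STA05: z² cancels, leaving linear equations in x and y:
-124.2 x − 335.6 y = 13929.81
-370.2 x − 489.2 y = 10751.96
Solving: x ≈ 50.505, y ≈ -60.198 km (keep extra digits for the depth step; rounded: 50.5, -60.2).
Then from the STA03 sphere: z² = 202.16² − (x − 61.2)² − (y − 135.0)² with x = 50.505, y = -60.198, so z ≈ 51.498 ≈ 51.5 km.
Check against STA06 (with the unrounded solution): distance 212.36 ≈ 212.36 km. ✓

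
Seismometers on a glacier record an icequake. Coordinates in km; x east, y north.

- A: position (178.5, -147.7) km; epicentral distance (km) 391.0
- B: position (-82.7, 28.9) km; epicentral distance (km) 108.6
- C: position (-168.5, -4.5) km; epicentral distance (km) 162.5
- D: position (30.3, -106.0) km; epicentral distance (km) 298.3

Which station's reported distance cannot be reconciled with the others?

Solve using three stations at a time. Using A, B, C (subtract circle equations pairwise → linear system) gives (x, y) ≈ (-89.2, 137.3).
Distances from that point to each station vs reported:
  A: calculated 391.0 vs reported 391.0 → residual 0.0 km
  B: calculated 108.6 vs reported 108.6 → residual 0.0 km
  C: calculated 162.5 vs reported 162.5 → residual 0.0 km
  D: calculated 271.1 vs reported 298.3 → residual 27.2 km
A, B, C are mutually consistent (residuals ≈ 0); D is off by 27.2 km.

D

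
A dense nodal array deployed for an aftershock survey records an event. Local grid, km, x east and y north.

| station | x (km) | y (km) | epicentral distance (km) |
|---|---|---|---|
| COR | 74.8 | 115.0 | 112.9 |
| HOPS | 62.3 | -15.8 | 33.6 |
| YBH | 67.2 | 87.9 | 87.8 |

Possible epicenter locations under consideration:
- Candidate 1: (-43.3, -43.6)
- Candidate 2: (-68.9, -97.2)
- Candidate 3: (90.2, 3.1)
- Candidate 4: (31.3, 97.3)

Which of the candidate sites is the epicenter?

Candidate 3

For each candidate, compare |candidate − station| to the reported distance:
Candidate 1: residuals COR 84.8, HOPS 75.6, YBH 84.0 → max 84.8 km
Candidate 2: residuals COR 143.4, HOPS 120.8, YBH 142.0 → max 143.4 km
Candidate 3: residuals COR 0.1, HOPS 0.1, YBH 0.1 → max 0.1 km
Candidate 4: residuals COR 65.9, HOPS 83.7, YBH 50.7 → max 83.7 km
Only Candidate 3 has all residuals ≈ 0.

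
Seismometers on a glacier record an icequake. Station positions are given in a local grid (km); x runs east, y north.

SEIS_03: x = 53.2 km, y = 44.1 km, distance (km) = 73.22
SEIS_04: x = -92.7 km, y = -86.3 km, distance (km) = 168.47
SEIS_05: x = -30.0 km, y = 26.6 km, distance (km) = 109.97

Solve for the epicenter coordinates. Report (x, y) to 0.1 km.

Circle about each station: (x − 53.2)² + (y − 44.1)² = 73.22²; (x + 92.7)² + (y + 86.3)² = 168.47²; (x + 30.0)² + (y − 26.6)² = 109.97².
Subtracting pairs of circle equations eliminates x²+y² and gives linear equations (the radical axes):
-291.8 x − 260.8 y = -11755.04
-166.4 x − 35.0 y = -9899.72
Solving the 2×2 system: x ≈ 65.4, y ≈ -28.1 km.

65.4 km east, -28.1 km north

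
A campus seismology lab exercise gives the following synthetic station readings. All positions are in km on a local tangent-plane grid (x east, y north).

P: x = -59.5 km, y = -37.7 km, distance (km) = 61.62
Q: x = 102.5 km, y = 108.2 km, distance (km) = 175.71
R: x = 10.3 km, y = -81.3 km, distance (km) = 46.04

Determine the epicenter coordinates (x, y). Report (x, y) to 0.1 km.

x ≈ 2.1 km, y ≈ -36.0 km

Circle about each station: (x + 59.5)² + (y + 37.7)² = 61.62²; (x − 102.5)² + (y − 108.2)² = 175.71²; (x − 10.3)² + (y + 81.3)² = 46.04².
Subtracting the P equation from the Q and R equations removes the quadratic terms:
324.0 x + 291.8 y = -9825.03
139.6 x − 87.2 y = 3431.58
Solving the 2×2 system: x ≈ 2.1, y ≈ -36.0 km.
Check against P (with the unrounded x, y): √((x + 59.5)²+(y + 37.7)²) = 61.62 ≈ 61.62 km. ✓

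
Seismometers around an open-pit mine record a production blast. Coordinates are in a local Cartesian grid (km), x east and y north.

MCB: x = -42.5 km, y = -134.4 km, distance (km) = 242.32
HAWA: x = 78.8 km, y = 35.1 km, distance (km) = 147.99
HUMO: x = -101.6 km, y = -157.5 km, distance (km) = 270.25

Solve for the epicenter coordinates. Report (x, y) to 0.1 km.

x ≈ -50.1 km, y ≈ 107.8 km

Circle about each station: (x + 42.5)² + (y + 134.4)² = 242.32²; (x − 78.8)² + (y − 35.1)² = 147.99²; (x + 101.6)² + (y + 157.5)² = 270.25².
Subtracting the MCB equation from the HAWA and HUMO equations removes the quadratic terms:
242.6 x + 339.0 y = 24389.78
-118.2 x − 46.2 y = 943.12
Solving the 2×2 system: x ≈ -50.1, y ≈ 107.8 km.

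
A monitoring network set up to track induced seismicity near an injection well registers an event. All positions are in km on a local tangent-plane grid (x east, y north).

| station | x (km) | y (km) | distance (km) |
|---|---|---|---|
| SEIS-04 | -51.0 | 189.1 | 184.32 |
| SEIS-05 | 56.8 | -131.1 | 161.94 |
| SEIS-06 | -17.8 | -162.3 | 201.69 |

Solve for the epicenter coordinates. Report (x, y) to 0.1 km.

42.4 km east, 30.2 km north

Circle about each station: (x + 51.0)² + (y − 189.1)² = 184.32²; (x − 56.8)² + (y + 131.1)² = 161.94²; (x + 17.8)² + (y + 162.3)² = 201.69².
Subtracting the SEIS-04 equation from the SEIS-05 and SEIS-06 equations removes the quadratic terms:
215.6 x − 640.4 y = -10197.06
66.4 x − 702.8 y = -18406.67
Solving the 2×2 system: x ≈ 42.4, y ≈ 30.2 km.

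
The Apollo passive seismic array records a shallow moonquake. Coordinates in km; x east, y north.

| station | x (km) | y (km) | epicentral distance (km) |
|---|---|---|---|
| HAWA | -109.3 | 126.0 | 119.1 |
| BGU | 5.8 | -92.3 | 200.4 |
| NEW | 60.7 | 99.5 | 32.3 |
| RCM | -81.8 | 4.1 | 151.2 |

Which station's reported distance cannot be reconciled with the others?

HAWA

Solve using three stations at a time. Using BGU, NEW, RCM (subtract circle equations pairwise → linear system) gives (x, y) ≈ (29.2, 106.7).
Distances from that point to each station vs reported:
  HAWA: calculated 139.9 vs reported 119.1 → residual 20.8 km
  BGU: calculated 200.4 vs reported 200.4 → residual 0.0 km
  NEW: calculated 32.3 vs reported 32.3 → residual 0.0 km
  RCM: calculated 151.2 vs reported 151.2 → residual 0.0 km
BGU, NEW, RCM are mutually consistent (residuals ≈ 0); HAWA is off by 20.8 km.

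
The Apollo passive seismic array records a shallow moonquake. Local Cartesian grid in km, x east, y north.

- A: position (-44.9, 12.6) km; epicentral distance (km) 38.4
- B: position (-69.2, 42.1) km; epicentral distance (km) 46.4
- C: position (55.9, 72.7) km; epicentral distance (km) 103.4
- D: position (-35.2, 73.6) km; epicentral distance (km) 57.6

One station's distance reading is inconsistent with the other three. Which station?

Solve using three stations at a time. Using B, C, D (subtract circle equations pairwise → linear system) gives (x, y) ≈ (-30.7, 16.1).
Distances from that point to each station vs reported:
  A: calculated 14.6 vs reported 38.4 → residual 23.8 km
  B: calculated 46.4 vs reported 46.4 → residual 0.0 km
  C: calculated 103.4 vs reported 103.4 → residual 0.0 km
  D: calculated 57.6 vs reported 57.6 → residual 0.0 km
B, C, D are mutually consistent (residuals ≈ 0); A is off by 23.8 km.

A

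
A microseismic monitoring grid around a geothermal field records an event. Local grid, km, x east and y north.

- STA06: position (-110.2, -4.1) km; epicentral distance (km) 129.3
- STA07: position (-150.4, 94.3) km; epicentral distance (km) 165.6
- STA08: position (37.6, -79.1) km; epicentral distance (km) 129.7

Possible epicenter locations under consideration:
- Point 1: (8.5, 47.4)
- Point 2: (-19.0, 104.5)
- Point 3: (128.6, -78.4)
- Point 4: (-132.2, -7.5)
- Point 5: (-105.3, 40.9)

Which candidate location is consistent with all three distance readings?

Point 1

For each candidate, compare |candidate − station| to the reported distance:
Point 1: residuals STA06 0.1, STA07 0.1, STA08 0.1 → max 0.1 km
Point 2: residuals STA06 12.5, STA07 33.8, STA08 62.4 → max 62.4 km
Point 3: residuals STA06 120.8, STA07 162.5, STA08 38.7 → max 162.5 km
Point 4: residuals STA06 107.0, STA07 62.2, STA08 54.6 → max 107.0 km
Point 5: residuals STA06 84.0, STA07 95.7, STA08 56.9 → max 95.7 km
Only Point 1 has all residuals ≈ 0.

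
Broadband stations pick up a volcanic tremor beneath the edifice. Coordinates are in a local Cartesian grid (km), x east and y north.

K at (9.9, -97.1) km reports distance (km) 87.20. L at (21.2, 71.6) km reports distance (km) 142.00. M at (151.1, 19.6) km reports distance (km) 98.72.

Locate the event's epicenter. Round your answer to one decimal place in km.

Circle about each station: (x − 9.9)² + (y + 97.1)² = 87.20²; (x − 21.2)² + (y − 71.6)² = 142.00²; (x − 151.1)² + (y − 19.6)² = 98.72².
Subtracting the K equation from the L and M equations removes the quadratic terms:
22.6 x + 337.4 y = -16510.58
282.4 x + 233.4 y = 11547.15
Solving the 2×2 system: x ≈ 86.1, y ≈ -54.7 km.

86.1 km east, -54.7 km north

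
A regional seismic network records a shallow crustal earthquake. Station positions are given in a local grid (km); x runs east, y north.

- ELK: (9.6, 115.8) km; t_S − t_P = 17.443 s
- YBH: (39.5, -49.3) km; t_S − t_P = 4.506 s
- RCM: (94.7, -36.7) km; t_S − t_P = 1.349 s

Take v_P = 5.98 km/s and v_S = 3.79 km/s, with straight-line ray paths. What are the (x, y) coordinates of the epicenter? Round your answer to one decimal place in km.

Distance from S−P lag: d = Δt · v_P v_S / (v_P − v_S) = Δt · (5.98·3.79)/(5.98−3.79) ≈ 10.3489·Δt.
So d_ELK = 180.52, d_YBH = 46.63, d_RCM = 13.96 km.
Circle about each station: (x − 9.6)² + (y − 115.8)² = 180.52²; (x − 39.5)² + (y + 49.3)² = 46.63²; (x − 94.7)² + (y + 36.7)² = 13.96².
Subtracting the ELK equation from the YBH and RCM equations removes the quadratic terms:
59.8 x − 330.2 y = 20902.05
170.2 x − 305.0 y = 29205.77
Solving the 2×2 system: x ≈ 86.1, y ≈ -47.7 km.
Check against ELK (with the unrounded x, y): √((x − 9.6)²+(y − 115.8)²) = 180.52 ≈ 180.52 km. ✓

x ≈ 86.1 km, y ≈ -47.7 km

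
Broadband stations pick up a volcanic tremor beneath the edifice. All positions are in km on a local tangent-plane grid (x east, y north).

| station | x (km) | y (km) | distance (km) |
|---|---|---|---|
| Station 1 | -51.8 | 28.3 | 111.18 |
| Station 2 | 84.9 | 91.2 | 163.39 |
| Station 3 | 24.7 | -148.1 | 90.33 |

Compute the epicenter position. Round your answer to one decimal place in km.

Circle about each station: (x + 51.8)² + (y − 28.3)² = 111.18²; (x − 84.9)² + (y − 91.2)² = 163.39²; (x − 24.7)² + (y + 148.1)² = 90.33².
Subtracting the Station 1 equation from the Station 2 and Station 3 equations removes the quadratic terms:
273.4 x + 125.8 y = -2293.98
153.0 x − 352.8 y = 23261.05
Solving the 2×2 system: x ≈ 18.3, y ≈ -58.0 km.

x ≈ 18.3 km, y ≈ -58.0 km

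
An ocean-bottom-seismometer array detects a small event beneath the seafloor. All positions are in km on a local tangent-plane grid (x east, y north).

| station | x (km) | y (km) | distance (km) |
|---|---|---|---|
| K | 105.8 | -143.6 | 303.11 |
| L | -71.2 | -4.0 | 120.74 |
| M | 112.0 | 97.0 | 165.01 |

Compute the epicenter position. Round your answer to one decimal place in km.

Circle about each station: (x − 105.8)² + (y + 143.6)² = 303.11²; (x + 71.2)² + (y + 4.0)² = 120.74²; (x − 112.0)² + (y − 97.0)² = 165.01².
Subtracting pairs of circle equations eliminates x²+y² and gives linear equations (the radical axes):
-354.0 x + 279.2 y = 50568.36
12.4 x + 481.2 y = 54785.77
Solving the 2×2 system: x ≈ -52.0, y ≈ 115.2 km.

(-52.0, 115.2)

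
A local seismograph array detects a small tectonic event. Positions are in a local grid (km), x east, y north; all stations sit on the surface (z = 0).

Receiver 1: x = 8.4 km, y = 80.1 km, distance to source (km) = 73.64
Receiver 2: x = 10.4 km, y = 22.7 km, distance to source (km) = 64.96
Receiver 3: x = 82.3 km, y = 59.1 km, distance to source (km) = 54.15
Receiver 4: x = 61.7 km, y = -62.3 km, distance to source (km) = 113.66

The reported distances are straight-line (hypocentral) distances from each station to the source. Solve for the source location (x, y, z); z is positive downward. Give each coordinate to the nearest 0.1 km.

x ≈ 54.5 km, y ≈ 42.5 km, depth ≈ 43.4 km

Each station gives a sphere (x−x_i)² + (y−y_i)² + z² = d_i² (stations at z=0).
Subtracting the Receiver 1 sphere from Receiver 2 and Receiver 3: z² cancels, leaving linear equations in x and y:
4.0 x − 114.8 y = -4660.07
147.8 x − 42.0 y = 6270.16
Solving: x ≈ 54.498, y ≈ 42.492 km (keep extra digits for the depth step; rounded: 54.5, 42.5).
Then from the Receiver 1 sphere: z² = 73.64² − (x − 8.4)² − (y − 80.1)² with x = 54.498, y = 42.492, so z ≈ 43.399 ≈ 43.4 km.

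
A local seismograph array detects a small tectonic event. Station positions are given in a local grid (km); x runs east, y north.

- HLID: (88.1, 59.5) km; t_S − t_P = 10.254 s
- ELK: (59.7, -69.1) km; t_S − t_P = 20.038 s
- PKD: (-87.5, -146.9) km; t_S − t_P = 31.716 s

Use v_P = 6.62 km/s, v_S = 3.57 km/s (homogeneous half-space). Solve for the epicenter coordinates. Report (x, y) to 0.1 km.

(10.9, 78.3)

Distance from S−P lag: d = Δt · v_P v_S / (v_P − v_S) = Δt · (6.62·3.57)/(6.62−3.57) ≈ 7.7487·Δt.
So d_HLID = 79.45, d_ELK = 155.27, d_PKD = 245.76 km.
Circle about each station: (x − 88.1)² + (y − 59.5)² = 79.45²; (x − 59.7)² + (y + 69.1)² = 155.27²; (x + 87.5)² + (y + 146.9)² = 245.76².
Subtracting pairs of circle equations eliminates x²+y² and gives linear equations (the radical axes):
-56.8 x − 257.2 y = -20759.43
-351.2 x − 412.8 y = -36151.68
Solving the 2×2 system: x ≈ 10.9, y ≈ 78.3 km.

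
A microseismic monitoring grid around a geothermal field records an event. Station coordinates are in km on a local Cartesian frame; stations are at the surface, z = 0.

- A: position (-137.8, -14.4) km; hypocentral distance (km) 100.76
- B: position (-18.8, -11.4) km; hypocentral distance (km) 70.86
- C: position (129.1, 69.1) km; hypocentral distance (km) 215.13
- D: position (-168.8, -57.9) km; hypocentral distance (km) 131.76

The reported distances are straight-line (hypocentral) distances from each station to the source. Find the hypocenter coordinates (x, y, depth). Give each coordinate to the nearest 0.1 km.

Each station gives a sphere (x−x_i)² + (y−y_i)² + z² = d_i² (stations at z=0).
Subtracting the A sphere from B and C: z² cancels, leaving linear equations in x and y:
238.0 x + 6.0 y = -13581.36
533.8 x + 167.0 y = -33882.92
Solving: x ≈ -56.503, y ≈ -22.286 km (keep extra digits for the depth step; rounded: -56.5, -22.3).
Then from the A sphere: z² = 100.76² − (x + 137.8)² − (y + 14.4)² with x = -56.503, y = -22.286, so z ≈ 59.002 ≈ 59.0 km.

x ≈ -56.5 km, y ≈ -22.3 km, depth ≈ 59.0 km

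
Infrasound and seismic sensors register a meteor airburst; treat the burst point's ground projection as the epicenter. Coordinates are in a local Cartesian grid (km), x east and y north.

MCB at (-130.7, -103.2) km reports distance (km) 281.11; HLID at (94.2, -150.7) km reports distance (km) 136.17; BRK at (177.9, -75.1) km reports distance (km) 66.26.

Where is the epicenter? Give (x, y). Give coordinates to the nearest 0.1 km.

138.4 km east, -21.9 km north

Circle about each station: (x + 130.7)² + (y + 103.2)² = 281.11²; (x − 94.2)² + (y + 150.7)² = 136.17²; (x − 177.9)² + (y + 75.1)² = 66.26².
Subtracting the MCB equation from the HLID and BRK equations removes the quadratic terms:
449.8 x − 95.0 y = 64331.96
617.2 x + 56.2 y = 84188.13
Solving the 2×2 system: x ≈ 138.4, y ≈ -21.9 km.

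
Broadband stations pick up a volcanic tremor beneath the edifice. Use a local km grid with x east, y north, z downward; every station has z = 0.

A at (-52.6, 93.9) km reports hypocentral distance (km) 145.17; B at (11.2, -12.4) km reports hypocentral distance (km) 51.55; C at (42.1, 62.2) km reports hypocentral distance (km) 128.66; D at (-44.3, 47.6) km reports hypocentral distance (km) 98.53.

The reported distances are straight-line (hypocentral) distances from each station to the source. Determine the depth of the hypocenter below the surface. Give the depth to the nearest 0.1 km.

depth ≈ 15.1 km

Each station gives a sphere (x−x_i)² + (y−y_i)² + z² = d_i² (stations at z=0).
Subtracting the A sphere from B and C: z² cancels, leaving linear equations in x and y:
127.6 x − 212.6 y = 7112.16
189.4 x − 63.4 y = -1421.79
Solving: x ≈ -23.408, y ≈ -47.502 km (keep extra digits for the depth step; rounded: -23.4, -47.5).
Then from the A sphere: z² = 145.17² − (x + 52.6)² − (y − 93.9)² with x = -23.408, y = -47.502, so z ≈ 15.087 ≈ 15.1 km.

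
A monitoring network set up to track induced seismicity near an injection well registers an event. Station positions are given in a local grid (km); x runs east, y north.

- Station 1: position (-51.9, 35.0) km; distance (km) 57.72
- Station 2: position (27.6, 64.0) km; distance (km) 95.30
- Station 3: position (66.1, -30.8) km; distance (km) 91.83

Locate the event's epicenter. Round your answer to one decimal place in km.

Circle about each station: (x + 51.9)² + (y − 35.0)² = 57.72²; (x − 27.6)² + (y − 64.0)² = 95.30²; (x − 66.1)² + (y + 30.8)² = 91.83².
Subtracting the Station 1 equation from the Station 2 and Station 3 equations removes the quadratic terms:
159.0 x + 58.0 y = -4811.34
236.0 x − 131.6 y = -3701.91
Solving the 2×2 system: x ≈ -24.5, y ≈ -15.8 km.

-24.5 km east, -15.8 km north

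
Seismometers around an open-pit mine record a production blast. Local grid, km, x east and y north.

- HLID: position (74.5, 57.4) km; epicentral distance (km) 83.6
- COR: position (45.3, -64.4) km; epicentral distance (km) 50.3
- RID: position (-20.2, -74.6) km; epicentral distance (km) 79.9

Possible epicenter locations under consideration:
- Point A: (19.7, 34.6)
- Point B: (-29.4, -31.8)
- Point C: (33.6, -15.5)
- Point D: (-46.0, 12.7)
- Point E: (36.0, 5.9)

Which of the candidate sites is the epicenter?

Point C

For each candidate, compare |candidate − station| to the reported distance:
Point A: residuals HLID 24.2, COR 52.0, RID 36.4 → max 52.0 km
Point B: residuals HLID 53.3, COR 31.2, RID 36.1 → max 53.3 km
Point C: residuals HLID 0.0, COR 0.0, RID 0.0 → max 0.0 km
Point D: residuals HLID 44.9, COR 69.2, RID 11.1 → max 69.2 km
Point E: residuals HLID 19.3, COR 20.6, RID 18.3 → max 20.6 km
Only Point C has all residuals ≈ 0.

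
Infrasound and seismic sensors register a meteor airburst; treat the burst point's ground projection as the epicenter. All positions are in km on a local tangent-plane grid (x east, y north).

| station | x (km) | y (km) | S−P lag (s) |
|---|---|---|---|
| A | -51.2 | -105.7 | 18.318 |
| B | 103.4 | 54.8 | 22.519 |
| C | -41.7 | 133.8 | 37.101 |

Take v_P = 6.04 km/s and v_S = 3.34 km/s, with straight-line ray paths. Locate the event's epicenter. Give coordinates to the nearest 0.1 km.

85.5 km east, -112.5 km north

Distance from S−P lag: d = Δt · v_P v_S / (v_P − v_S) = Δt · (6.04·3.34)/(6.04−3.34) ≈ 7.4717·Δt.
So d_A = 136.87, d_B = 168.26, d_C = 277.21 km.
Circle about each station: (x + 51.2)² + (y + 105.7)² = 136.87²; (x − 103.4)² + (y − 54.8)² = 168.26²; (x + 41.7)² + (y − 133.8)² = 277.21².
Subtracting pairs of circle equations eliminates x²+y² and gives linear equations (the radical axes):
309.2 x + 321.0 y = -9677.36
19.0 x + 479.0 y = -52264.59
Solving the 2×2 system: x ≈ 85.5, y ≈ -112.5 km.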